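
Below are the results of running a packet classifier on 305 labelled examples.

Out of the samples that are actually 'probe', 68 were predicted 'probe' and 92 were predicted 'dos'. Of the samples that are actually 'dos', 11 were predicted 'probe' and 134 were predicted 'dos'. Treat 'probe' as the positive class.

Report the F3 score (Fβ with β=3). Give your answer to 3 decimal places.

Fβ = (1+β²)·TP / ((1+β²)·TP + β²·FN + FP), with β²=9
= 10·68 / (10·68 + 9·92 + 11) = 0.448

0.448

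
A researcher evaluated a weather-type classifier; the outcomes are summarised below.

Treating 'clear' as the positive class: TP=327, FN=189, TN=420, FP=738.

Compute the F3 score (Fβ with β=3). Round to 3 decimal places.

Fβ = (1+β²)·TP / ((1+β²)·TP + β²·FN + FP), with β²=9
= 10·327 / (10·327 + 9·189 + 738) = 0.573

0.573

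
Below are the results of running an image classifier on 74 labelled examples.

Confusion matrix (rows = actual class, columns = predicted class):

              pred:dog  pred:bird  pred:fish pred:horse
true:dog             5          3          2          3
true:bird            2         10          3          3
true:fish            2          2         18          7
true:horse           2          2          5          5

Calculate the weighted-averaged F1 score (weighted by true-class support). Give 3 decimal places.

Per-class F1 score (2·TP/(2·TP+FP+FN)):
  dog: TP=5, FP=2+2+2=6, FN=3+2+3=8 → 10/24 = 0.4167
  bird: TP=10, FP=3+2+2=7, FN=2+3+3=8 → 20/35 = 0.5714
  fish: TP=18, FP=2+3+5=10, FN=2+2+7=11 → 36/57 = 0.6316
  horse: TP=5, FP=3+3+7=13, FN=2+2+5=9 → 10/32 = 0.3125
Weighted-F1 score = Σ (supportᵢ/N)·F1 scoreᵢ with N=74: (13/74)·0.4167 + (18/74)·0.5714 + (29/74)·0.6316 + (14/74)·0.3125 = 0.519

0.519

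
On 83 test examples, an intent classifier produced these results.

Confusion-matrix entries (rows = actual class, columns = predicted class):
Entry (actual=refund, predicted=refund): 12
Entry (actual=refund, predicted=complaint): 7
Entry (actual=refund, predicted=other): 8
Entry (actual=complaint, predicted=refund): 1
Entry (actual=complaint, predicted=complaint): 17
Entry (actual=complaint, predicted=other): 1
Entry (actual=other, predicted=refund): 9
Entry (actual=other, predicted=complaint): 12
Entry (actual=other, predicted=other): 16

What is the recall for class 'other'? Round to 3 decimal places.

0.432

One-vs-rest for 'other': TP = diagonal; FP = other classes predicted 'other'; FN = 'other' predicted as other.
recall = TP/(TP+FN).
other: TP=16, FN=9+12=21 → 16/37 = 0.4324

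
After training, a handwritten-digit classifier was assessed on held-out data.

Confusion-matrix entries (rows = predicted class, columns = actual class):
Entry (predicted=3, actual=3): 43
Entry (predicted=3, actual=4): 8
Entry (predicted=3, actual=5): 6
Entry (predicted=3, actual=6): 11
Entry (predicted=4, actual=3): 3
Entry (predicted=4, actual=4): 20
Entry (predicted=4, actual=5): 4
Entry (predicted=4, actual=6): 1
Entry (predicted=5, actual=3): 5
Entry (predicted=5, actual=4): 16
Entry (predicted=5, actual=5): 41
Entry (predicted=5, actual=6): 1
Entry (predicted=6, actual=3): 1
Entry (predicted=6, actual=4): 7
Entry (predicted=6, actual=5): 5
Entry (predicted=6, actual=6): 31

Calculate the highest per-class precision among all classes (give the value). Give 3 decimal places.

0.714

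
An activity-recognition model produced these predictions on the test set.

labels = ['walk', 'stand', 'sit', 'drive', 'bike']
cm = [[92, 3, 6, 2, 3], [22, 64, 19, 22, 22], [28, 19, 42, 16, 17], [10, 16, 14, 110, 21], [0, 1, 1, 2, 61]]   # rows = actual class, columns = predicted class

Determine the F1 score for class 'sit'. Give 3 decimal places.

Take TP from the diagonal, FP from the rest of the 'sit' prediction marginal, FN from the rest of the 'sit' actual marginal.
F1 score = 2·TP/(2·TP+FP+FN).
sit: TP=42, FP=6+19+14+1=40, FN=28+19+16+17=80 → 84/204 = 0.4118

0.412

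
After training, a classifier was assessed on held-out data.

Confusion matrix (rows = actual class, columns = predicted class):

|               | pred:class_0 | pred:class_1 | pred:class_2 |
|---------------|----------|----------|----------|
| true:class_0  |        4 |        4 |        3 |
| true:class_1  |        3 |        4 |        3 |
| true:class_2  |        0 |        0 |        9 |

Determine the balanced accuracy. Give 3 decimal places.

Balanced accuracy = mean of per-class recall.
  class_0: recall = 4/11 = 0.3636
  class_1: recall = 4/10 = 0.4000
  class_2: recall = 9/9 = 1.0000
Mean = (0.3636 + 0.4000 + 1.0000) / 3 = 0.588

0.588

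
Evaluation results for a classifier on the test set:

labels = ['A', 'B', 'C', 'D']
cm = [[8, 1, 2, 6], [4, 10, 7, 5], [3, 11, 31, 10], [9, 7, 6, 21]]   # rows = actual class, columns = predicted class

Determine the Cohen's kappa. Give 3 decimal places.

0.304

Observed agreement pₒ = trace/N = 70/141 = 0.4965
Expected agreement pₑ = Σ (rowᵢ·colᵢ)/N² = (17·24 + 26·29 + 55·46 + 43·42)/141² = 0.2765
κ = (pₒ − pₑ)/(1 − pₑ) = (0.4965 − 0.2765)/(1 − 0.2765) = 0.304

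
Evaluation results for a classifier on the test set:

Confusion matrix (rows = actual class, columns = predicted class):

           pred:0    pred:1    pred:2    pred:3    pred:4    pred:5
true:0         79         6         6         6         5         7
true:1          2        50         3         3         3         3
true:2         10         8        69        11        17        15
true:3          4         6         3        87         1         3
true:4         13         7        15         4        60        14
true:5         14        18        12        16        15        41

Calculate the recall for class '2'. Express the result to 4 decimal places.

recall = TP/(TP+FN).
2: TP=69, FN=10+8+11+17+15=61 → 69/130 = 0.53077

0.5308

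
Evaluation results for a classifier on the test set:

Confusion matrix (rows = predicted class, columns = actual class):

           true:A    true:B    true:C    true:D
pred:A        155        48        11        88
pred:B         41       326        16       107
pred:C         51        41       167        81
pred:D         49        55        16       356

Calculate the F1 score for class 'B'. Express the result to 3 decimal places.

One-vs-rest for 'B': TP = diagonal; FP = other classes predicted 'B'; FN = 'B' predicted as other.
F1 score = 2·TP/(2·TP+FP+FN).
B: TP=326, FP=41+16+107=164, FN=48+41+55=144 → 652/960 = 0.6792

0.679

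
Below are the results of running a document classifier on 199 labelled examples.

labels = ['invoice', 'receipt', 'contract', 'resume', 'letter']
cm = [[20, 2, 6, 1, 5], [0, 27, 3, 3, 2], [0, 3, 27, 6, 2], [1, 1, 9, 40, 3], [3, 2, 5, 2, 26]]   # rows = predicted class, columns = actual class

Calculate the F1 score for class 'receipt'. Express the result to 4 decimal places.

0.7714

One-vs-rest for 'receipt': TP = diagonal; FP = other classes predicted 'receipt'; FN = 'receipt' predicted as other.
F1 score = 2·TP/(2·TP+FP+FN).
receipt: TP=27, FP=0+3+3+2=8, FN=2+3+1+2=8 → 54/70 = 0.77143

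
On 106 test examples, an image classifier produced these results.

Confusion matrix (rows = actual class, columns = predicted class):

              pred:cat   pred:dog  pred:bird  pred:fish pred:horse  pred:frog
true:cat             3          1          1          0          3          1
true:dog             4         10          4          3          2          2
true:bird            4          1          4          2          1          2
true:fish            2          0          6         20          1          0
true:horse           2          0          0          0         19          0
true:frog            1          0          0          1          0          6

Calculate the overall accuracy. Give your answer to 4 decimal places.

Accuracy = trace / total = (3+10+4+20+19+6=62) / 106 = 62/106 = 0.5849

0.5849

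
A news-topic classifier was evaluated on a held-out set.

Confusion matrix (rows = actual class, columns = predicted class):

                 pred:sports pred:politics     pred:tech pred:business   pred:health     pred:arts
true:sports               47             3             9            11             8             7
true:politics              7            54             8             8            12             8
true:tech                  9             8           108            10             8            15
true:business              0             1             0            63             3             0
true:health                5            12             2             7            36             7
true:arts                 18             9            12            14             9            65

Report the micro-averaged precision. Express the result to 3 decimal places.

Micro-averaging pools counts across classes: ΣTP=373, ΣFP=230, ΣFN=230.
Micro-precision = TP/(TP+FP) on pooled counts = 0.619 (equals overall accuracy in single-label multiclass).

0.619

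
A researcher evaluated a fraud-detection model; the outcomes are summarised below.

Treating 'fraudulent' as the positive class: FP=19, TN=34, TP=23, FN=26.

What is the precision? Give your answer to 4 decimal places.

Precision = TP/(TP+FP) = 23/(23+19) = 23/42 = 0.5476

0.5476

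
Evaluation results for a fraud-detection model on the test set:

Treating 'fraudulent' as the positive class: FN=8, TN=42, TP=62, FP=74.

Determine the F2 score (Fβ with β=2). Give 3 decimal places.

Fβ = (1+β²)·TP / ((1+β²)·TP + β²·FN + FP), with β²=4
= 5·62 / (5·62 + 4·8 + 74) = 0.745

0.745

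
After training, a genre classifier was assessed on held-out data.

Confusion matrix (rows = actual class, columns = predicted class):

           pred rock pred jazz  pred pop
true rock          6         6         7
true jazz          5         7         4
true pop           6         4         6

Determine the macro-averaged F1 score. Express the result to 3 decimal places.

Per-class F1 score (2·TP/(2·TP+FP+FN)):
  rock: TP=6, FP=5+6=11, FN=6+7=13 → 12/36 = 0.3333
  jazz: TP=7, FP=6+4=10, FN=5+4=9 → 14/33 = 0.4242
  pop: TP=6, FP=7+4=11, FN=6+4=10 → 12/33 = 0.3636
Macro-F1 score = mean = (0.3333 + 0.4242 + 0.3636) / 3 = 0.374

0.374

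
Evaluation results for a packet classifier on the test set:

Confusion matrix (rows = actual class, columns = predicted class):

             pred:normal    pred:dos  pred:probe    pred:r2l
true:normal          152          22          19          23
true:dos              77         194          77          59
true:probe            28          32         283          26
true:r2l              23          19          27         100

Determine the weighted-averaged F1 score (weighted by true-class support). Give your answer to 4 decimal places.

Per-class F1 score (2·TP/(2·TP+FP+FN)):
  normal: TP=152, FP=77+28+23=128, FN=22+19+23=64 → 304/496 = 0.61290
  dos: TP=194, FP=22+32+19=73, FN=77+77+59=213 → 388/674 = 0.57567
  probe: TP=283, FP=19+77+27=123, FN=28+32+26=86 → 566/775 = 0.73032
  r2l: TP=100, FP=23+59+26=108, FN=23+19+27=69 → 200/377 = 0.53050
Weighted-F1 score = Σ (supportᵢ/N)·F1 scoreᵢ with N=1161: (216/1161)·0.61290 + (407/1161)·0.57567 + (369/1161)·0.73032 + (169/1161)·0.53050 = 0.6252

0.6252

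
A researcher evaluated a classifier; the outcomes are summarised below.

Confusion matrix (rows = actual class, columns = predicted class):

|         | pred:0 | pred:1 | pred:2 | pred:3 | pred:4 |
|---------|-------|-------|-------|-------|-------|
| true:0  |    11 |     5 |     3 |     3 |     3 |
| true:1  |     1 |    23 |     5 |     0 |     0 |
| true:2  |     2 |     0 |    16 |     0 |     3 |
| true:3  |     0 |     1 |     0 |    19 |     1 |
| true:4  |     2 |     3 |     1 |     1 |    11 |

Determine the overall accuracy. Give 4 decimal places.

0.7018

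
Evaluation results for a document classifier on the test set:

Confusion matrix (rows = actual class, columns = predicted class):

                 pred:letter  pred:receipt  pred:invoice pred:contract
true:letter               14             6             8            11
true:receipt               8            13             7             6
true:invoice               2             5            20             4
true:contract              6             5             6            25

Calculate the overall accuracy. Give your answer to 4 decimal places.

0.4932

Accuracy = trace / total = (14+13+20+25=72) / 146 = 72/146 = 0.4932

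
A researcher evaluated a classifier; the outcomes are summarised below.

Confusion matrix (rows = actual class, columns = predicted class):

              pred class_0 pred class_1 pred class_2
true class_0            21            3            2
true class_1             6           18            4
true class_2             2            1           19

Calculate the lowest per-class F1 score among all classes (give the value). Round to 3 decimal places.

Per-class F1 score (2·TP/(2·TP+FP+FN)):
  class_0: TP=21, FP=6+2=8, FN=3+2=5 → 42/55 = 0.7636
  class_1: TP=18, FP=3+1=4, FN=6+4=10 → 36/50 = 0.7200
  class_2: TP=19, FP=2+4=6, FN=2+1=3 → 38/47 = 0.8085
Lowest is class 'class_1' with F1 score = 0.720.

0.720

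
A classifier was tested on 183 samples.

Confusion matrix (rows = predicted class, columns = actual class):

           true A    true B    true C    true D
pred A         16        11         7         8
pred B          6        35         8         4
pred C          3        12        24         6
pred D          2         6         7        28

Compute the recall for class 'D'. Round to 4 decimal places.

0.6087

recall = TP/(TP+FN).
D: TP=28, FN=8+4+6=18 → 28/46 = 0.60870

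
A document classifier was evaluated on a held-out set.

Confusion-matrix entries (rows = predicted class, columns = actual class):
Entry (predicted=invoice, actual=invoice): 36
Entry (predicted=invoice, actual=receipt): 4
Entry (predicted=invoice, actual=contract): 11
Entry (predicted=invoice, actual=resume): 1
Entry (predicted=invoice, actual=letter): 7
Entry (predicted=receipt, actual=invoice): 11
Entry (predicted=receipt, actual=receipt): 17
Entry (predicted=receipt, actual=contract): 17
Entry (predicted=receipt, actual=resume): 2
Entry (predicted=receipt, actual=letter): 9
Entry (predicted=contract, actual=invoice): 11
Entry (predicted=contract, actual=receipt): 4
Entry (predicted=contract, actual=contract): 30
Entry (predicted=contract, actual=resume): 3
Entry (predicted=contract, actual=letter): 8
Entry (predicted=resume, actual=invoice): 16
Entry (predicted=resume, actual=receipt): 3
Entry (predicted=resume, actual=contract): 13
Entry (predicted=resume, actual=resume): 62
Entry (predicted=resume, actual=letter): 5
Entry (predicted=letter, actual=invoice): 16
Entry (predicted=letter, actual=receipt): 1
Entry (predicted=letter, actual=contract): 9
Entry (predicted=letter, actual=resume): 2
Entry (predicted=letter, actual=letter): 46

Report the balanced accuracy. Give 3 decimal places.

Balanced accuracy = mean of per-class recall.
  invoice: recall = 36/90 = 0.4000
  receipt: recall = 17/29 = 0.5862
  contract: recall = 30/80 = 0.3750
  resume: recall = 62/70 = 0.8857
  letter: recall = 46/75 = 0.6133
Mean = (0.4000 + 0.5862 + 0.3750 + 0.8857 + 0.6133) / 5 = 0.572

0.572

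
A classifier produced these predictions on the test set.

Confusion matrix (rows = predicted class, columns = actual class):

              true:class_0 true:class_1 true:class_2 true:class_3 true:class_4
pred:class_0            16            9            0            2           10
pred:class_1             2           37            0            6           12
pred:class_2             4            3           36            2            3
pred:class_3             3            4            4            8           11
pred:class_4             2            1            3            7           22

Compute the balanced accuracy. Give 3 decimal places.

0.563

Balanced accuracy = mean of per-class recall.
  class_0: recall = 16/27 = 0.5926
  class_1: recall = 37/54 = 0.6852
  class_2: recall = 36/43 = 0.8372
  class_3: recall = 8/25 = 0.3200
  class_4: recall = 22/58 = 0.3793
Mean = (0.5926 + 0.6852 + 0.8372 + 0.3200 + 0.3793) / 5 = 0.563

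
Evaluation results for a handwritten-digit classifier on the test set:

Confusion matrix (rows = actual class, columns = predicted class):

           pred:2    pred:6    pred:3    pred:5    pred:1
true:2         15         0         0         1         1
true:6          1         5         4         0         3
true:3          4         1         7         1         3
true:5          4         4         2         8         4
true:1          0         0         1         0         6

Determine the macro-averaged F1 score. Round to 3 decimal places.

Per-class F1 score (2·TP/(2·TP+FP+FN)):
  2: TP=15, FP=1+4+4+0=9, FN=0+0+1+1=2 → 30/41 = 0.7317
  6: TP=5, FP=0+1+4+0=5, FN=1+4+0+3=8 → 10/23 = 0.4348
  3: TP=7, FP=0+4+2+1=7, FN=4+1+1+3=9 → 14/30 = 0.4667
  5: TP=8, FP=1+0+1+0=2, FN=4+4+2+4=14 → 16/32 = 0.5000
  1: TP=6, FP=1+3+3+4=11, FN=0+0+1+0=1 → 12/24 = 0.5000
Macro-F1 score = mean = (0.7317 + 0.4348 + 0.4667 + 0.5000 + 0.5000) / 5 = 0.527

0.527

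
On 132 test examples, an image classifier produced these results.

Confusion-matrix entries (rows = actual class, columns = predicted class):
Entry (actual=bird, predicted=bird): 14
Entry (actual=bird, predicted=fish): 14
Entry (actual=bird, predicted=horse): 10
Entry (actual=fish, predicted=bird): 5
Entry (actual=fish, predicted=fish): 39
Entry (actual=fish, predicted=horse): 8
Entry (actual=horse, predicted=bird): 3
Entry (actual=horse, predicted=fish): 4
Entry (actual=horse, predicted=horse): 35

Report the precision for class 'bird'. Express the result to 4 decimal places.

0.6364

precision = TP/(TP+FP).
bird: TP=14, FP=5+3=8 → 14/22 = 0.63636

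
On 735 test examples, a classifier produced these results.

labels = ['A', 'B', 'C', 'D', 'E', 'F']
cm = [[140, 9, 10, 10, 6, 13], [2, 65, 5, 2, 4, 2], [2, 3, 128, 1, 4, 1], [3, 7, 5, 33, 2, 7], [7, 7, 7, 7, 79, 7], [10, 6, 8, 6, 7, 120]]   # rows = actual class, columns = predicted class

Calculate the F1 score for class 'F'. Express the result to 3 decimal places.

F1 score = 2·TP/(2·TP+FP+FN).
F: TP=120, FP=13+2+1+7+7=30, FN=10+6+8+6+7=37 → 240/307 = 0.7818

0.782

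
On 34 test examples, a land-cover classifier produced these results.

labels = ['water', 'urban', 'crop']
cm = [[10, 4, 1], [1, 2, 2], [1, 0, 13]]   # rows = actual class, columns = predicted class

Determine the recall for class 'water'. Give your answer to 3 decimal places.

0.667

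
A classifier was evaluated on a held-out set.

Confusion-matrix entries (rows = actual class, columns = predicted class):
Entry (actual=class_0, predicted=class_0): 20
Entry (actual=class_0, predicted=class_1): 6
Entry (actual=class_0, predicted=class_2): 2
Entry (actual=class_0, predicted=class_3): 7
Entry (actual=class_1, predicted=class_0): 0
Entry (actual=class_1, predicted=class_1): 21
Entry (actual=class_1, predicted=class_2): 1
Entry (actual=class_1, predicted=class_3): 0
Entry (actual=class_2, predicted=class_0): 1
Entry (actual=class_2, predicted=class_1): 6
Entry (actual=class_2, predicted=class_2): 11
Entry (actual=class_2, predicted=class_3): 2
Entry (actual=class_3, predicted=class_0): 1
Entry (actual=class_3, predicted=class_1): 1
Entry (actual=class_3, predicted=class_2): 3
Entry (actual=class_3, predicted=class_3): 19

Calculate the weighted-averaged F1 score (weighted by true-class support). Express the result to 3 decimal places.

0.698

Per-class F1 score (2·TP/(2·TP+FP+FN)):
  class_0: TP=20, FP=0+1+1=2, FN=6+2+7=15 → 40/57 = 0.7018
  class_1: TP=21, FP=6+6+1=13, FN=0+1+0=1 → 42/56 = 0.7500
  class_2: TP=11, FP=2+1+3=6, FN=1+6+2=9 → 22/37 = 0.5946
  class_3: TP=19, FP=7+0+2=9, FN=1+1+3=5 → 38/52 = 0.7308
Weighted-F1 score = Σ (supportᵢ/N)·F1 scoreᵢ with N=101: (35/101)·0.7018 + (22/101)·0.7500 + (20/101)·0.5946 + (24/101)·0.7308 = 0.698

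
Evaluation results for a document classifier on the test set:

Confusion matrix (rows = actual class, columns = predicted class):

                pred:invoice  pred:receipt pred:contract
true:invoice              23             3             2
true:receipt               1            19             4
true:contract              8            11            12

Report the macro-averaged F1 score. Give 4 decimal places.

Per-class F1 score (2·TP/(2·TP+FP+FN)):
  invoice: TP=23, FP=1+8=9, FN=3+2=5 → 46/60 = 0.76667
  receipt: TP=19, FP=3+11=14, FN=1+4=5 → 38/57 = 0.66667
  contract: TP=12, FP=2+4=6, FN=8+11=19 → 24/49 = 0.48980
Macro-F1 score = mean = (0.76667 + 0.66667 + 0.48980) / 3 = 0.6410

0.6410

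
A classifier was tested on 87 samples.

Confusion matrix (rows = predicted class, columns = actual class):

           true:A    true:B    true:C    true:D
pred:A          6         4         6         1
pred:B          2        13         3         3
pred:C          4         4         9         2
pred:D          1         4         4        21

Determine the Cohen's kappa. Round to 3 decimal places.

0.409

Observed agreement pₒ = trace/N = 49/87 = 0.5632
Expected agreement pₑ = Σ (rowᵢ·colᵢ)/N² = (13·17 + 25·21 + 22·19 + 27·30)/87² = 0.2608
κ = (pₒ − pₑ)/(1 − pₑ) = (0.5632 − 0.2608)/(1 − 0.2608) = 0.409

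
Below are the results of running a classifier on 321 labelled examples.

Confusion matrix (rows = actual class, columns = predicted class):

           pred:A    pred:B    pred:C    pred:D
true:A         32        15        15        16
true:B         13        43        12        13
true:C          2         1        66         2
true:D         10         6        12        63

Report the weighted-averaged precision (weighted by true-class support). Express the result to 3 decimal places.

0.632

Per-class precision (TP/(TP+FP)):
  A: TP=32, FP=13+2+10=25 → 32/57 = 0.5614
  B: TP=43, FP=15+1+6=22 → 43/65 = 0.6615
  C: TP=66, FP=15+12+12=39 → 66/105 = 0.6286
  D: TP=63, FP=16+13+2=31 → 63/94 = 0.6702
Weighted-precision = Σ (supportᵢ/N)·precisionᵢ with N=321: (78/321)·0.5614 + (81/321)·0.6615 + (71/321)·0.6286 + (91/321)·0.6702 = 0.632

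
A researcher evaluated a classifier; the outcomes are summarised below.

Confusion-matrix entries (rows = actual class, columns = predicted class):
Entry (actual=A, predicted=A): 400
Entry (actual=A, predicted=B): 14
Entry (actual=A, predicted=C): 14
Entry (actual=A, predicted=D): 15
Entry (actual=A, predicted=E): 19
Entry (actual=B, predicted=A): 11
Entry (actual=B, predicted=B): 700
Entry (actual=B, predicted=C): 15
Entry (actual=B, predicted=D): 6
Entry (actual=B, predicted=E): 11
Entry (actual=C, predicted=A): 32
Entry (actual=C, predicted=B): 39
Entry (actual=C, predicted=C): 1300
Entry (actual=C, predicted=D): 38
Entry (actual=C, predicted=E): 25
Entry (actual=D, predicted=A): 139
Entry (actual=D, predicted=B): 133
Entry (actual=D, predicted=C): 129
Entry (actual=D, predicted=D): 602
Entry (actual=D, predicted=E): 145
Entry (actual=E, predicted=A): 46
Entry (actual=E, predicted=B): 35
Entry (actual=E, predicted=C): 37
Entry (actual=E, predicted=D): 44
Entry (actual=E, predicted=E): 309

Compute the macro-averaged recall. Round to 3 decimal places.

Per-class recall (TP/(TP+FN)):
  A: TP=400, FN=14+14+15+19=62 → 400/462 = 0.8658
  B: TP=700, FN=11+15+6+11=43 → 700/743 = 0.9421
  C: TP=1300, FN=32+39+38+25=134 → 1300/1434 = 0.9066
  D: TP=602, FN=139+133+129+145=546 → 602/1148 = 0.5244
  E: TP=309, FN=46+35+37+44=162 → 309/471 = 0.6561
Macro-recall = mean = (0.8658 + 0.9421 + 0.9066 + 0.5244 + 0.6561) / 5 = 0.779

0.779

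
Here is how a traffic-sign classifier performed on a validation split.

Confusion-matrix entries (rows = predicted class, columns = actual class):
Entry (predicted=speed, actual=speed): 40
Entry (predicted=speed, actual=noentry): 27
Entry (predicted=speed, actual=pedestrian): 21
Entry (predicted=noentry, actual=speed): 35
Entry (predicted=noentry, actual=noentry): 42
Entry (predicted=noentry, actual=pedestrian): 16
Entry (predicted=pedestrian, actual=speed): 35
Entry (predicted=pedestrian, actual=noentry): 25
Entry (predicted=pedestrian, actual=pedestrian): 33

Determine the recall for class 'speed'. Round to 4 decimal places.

Take TP from the diagonal, FP from the rest of the 'speed' prediction marginal, FN from the rest of the 'speed' actual marginal.
recall = TP/(TP+FN).
speed: TP=40, FN=35+35=70 → 40/110 = 0.36364

0.3636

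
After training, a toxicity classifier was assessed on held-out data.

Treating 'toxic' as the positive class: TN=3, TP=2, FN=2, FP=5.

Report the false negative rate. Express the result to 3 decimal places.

0.500

FNR = FN/(FN+TP) = 2/(2+2) = 0.500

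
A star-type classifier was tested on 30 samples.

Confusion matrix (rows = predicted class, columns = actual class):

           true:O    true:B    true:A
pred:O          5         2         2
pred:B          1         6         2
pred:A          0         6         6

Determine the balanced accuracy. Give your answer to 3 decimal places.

Balanced accuracy = mean of per-class recall.
  O: recall = 5/6 = 0.8333
  B: recall = 6/14 = 0.4286
  A: recall = 6/10 = 0.6000
Mean = (0.8333 + 0.4286 + 0.6000) / 3 = 0.621

0.621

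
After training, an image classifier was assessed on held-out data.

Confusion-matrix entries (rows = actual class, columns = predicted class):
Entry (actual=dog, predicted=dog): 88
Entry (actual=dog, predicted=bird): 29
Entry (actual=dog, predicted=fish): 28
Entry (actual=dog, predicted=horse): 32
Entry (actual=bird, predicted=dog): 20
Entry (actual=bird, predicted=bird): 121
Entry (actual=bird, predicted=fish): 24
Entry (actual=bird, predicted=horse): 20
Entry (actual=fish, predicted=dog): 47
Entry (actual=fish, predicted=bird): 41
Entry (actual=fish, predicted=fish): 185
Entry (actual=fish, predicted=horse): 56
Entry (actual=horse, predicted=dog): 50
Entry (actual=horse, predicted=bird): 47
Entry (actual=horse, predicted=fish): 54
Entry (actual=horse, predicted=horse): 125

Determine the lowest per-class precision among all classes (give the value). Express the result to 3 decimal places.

0.429

Per-class precision (TP/(TP+FP)):
  dog: TP=88, FP=20+47+50=117 → 88/205 = 0.4293
  bird: TP=121, FP=29+41+47=117 → 121/238 = 0.5084
  fish: TP=185, FP=28+24+54=106 → 185/291 = 0.6357
  horse: TP=125, FP=32+20+56=108 → 125/233 = 0.5365
Lowest is class 'dog' with precision = 0.429.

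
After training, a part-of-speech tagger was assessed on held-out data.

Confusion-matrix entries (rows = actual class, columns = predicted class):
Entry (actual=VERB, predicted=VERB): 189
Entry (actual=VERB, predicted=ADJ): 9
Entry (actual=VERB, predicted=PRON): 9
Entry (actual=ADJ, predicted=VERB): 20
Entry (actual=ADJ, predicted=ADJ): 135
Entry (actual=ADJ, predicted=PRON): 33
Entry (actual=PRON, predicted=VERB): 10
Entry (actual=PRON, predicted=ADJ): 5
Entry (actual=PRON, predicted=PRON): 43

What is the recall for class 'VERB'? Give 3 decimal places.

Take TP from the diagonal, FP from the rest of the 'VERB' prediction marginal, FN from the rest of the 'VERB' actual marginal.
recall = TP/(TP+FN).
VERB: TP=189, FN=9+9=18 → 189/207 = 0.9130

0.913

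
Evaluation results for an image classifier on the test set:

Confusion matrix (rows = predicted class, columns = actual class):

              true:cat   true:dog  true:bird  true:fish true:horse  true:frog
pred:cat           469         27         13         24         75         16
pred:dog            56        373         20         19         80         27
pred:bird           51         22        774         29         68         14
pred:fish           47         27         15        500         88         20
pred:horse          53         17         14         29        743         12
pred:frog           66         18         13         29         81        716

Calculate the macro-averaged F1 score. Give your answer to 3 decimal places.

0.762

Per-class F1 score (2·TP/(2·TP+FP+FN)):
  cat: TP=469, FP=27+13+24+75+16=155, FN=56+51+47+53+66=273 → 938/1366 = 0.6867
  dog: TP=373, FP=56+20+19+80+27=202, FN=27+22+27+17+18=111 → 746/1059 = 0.7044
  bird: TP=774, FP=51+22+29+68+14=184, FN=13+20+15+14+13=75 → 1548/1807 = 0.8567
  fish: TP=500, FP=47+27+15+88+20=197, FN=24+19+29+29+29=130 → 1000/1327 = 0.7536
  horse: TP=743, FP=53+17+14+29+12=125, FN=75+80+68+88+81=392 → 1486/2003 = 0.7419
  frog: TP=716, FP=66+18+13+29+81=207, FN=16+27+14+20+12=89 → 1432/1728 = 0.8287
Macro-F1 score = mean = (0.6867 + 0.7044 + 0.8567 + 0.7536 + 0.7419 + 0.8287) / 6 = 0.762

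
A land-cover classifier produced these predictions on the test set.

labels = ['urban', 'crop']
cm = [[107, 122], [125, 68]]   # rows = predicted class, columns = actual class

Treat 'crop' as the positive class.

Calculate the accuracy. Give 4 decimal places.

0.4147

Accuracy = (TP+TN)/N = (68+107)/422 = 0.4147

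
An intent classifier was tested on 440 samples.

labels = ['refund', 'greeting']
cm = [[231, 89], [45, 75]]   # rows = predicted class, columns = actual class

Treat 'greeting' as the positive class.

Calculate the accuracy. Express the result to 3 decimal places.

0.695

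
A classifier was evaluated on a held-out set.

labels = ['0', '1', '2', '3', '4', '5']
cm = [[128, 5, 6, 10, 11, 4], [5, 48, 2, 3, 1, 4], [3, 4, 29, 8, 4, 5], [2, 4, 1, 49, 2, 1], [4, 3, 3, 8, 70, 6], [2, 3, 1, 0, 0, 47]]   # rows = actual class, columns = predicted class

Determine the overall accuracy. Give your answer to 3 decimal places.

Accuracy = trace / total = (128+48+29+49+70+47=371) / 486 = 371/486 = 0.763

0.763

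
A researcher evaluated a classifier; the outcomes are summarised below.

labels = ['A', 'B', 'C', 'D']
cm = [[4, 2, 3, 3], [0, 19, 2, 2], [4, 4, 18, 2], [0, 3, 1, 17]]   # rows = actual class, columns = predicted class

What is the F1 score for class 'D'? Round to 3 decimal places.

0.756

Treat 'D' as positive and all other classes as negative.
F1 score = 2·TP/(2·TP+FP+FN).
D: TP=17, FP=3+2+2=7, FN=0+3+1=4 → 34/45 = 0.7556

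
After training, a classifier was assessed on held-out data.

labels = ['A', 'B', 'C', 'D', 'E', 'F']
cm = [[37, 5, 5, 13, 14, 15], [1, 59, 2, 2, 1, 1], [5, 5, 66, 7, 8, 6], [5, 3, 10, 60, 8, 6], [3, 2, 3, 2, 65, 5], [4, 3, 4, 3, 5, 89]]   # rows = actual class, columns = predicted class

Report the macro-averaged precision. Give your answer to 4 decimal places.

Per-class precision (TP/(TP+FP)):
  A: TP=37, FP=1+5+5+3+4=18 → 37/55 = 0.67273
  B: TP=59, FP=5+5+3+2+3=18 → 59/77 = 0.76623
  C: TP=66, FP=5+2+10+3+4=24 → 66/90 = 0.73333
  D: TP=60, FP=13+2+7+2+3=27 → 60/87 = 0.68966
  E: TP=65, FP=14+1+8+8+5=36 → 65/101 = 0.64356
  F: TP=89, FP=15+1+6+6+5=33 → 89/122 = 0.72951
Macro-precision = mean = (0.67273 + 0.76623 + 0.73333 + 0.68966 + 0.64356 + 0.72951) / 6 = 0.7058

0.7058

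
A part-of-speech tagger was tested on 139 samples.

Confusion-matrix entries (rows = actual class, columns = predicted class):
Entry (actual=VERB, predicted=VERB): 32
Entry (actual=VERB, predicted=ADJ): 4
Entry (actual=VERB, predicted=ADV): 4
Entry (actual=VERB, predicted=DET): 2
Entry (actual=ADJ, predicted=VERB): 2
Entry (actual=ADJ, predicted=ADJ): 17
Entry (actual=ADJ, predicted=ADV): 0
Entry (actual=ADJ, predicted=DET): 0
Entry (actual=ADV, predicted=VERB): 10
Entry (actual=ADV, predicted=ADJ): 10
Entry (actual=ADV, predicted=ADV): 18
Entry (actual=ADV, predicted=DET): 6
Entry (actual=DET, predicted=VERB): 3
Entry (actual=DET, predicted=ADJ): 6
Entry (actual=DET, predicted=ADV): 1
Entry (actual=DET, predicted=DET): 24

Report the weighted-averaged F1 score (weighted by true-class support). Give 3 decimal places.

Per-class F1 score (2·TP/(2·TP+FP+FN)):
  VERB: TP=32, FP=2+10+3=15, FN=4+4+2=10 → 64/89 = 0.7191
  ADJ: TP=17, FP=4+10+6=20, FN=2+0+0=2 → 34/56 = 0.6071
  ADV: TP=18, FP=4+0+1=5, FN=10+10+6=26 → 36/67 = 0.5373
  DET: TP=24, FP=2+0+6=8, FN=3+6+1=10 → 48/66 = 0.7273
Weighted-F1 score = Σ (supportᵢ/N)·F1 scoreᵢ with N=139: (42/139)·0.7191 + (19/139)·0.6071 + (44/139)·0.5373 + (34/139)·0.7273 = 0.648

0.648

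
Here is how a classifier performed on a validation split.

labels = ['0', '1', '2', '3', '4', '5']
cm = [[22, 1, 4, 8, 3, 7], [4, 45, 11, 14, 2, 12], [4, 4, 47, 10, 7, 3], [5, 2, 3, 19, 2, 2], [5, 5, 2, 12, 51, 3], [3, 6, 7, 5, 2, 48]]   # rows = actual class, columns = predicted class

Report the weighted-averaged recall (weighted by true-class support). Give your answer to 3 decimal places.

Per-class recall (TP/(TP+FN)):
  0: TP=22, FN=1+4+8+3+7=23 → 22/45 = 0.4889
  1: TP=45, FN=4+11+14+2+12=43 → 45/88 = 0.5114
  2: TP=47, FN=4+4+10+7+3=28 → 47/75 = 0.6267
  3: TP=19, FN=5+2+3+2+2=14 → 19/33 = 0.5758
  4: TP=51, FN=5+5+2+12+3=27 → 51/78 = 0.6538
  5: TP=48, FN=3+6+7+5+2=23 → 48/71 = 0.6761
Weighted-recall = Σ (supportᵢ/N)·recallᵢ with N=390: (45/390)·0.4889 + (88/390)·0.5114 + (75/390)·0.6267 + (33/390)·0.5758 + (78/390)·0.6538 + (71/390)·0.6761 = 0.595

0.595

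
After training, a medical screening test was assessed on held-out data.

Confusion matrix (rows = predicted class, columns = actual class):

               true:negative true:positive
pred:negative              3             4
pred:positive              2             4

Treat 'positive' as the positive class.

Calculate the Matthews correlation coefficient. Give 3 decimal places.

MCC = (TP·TN − FP·FN) / √((TP+FP)(TP+FN)(TN+FP)(TN+FN))
Numerator = 4·3 − 2·4 = 4
Denominator = √(6·8·5·7) = √1680 = 40.9878
MCC = 4 / 40.9878 = 0.098

0.098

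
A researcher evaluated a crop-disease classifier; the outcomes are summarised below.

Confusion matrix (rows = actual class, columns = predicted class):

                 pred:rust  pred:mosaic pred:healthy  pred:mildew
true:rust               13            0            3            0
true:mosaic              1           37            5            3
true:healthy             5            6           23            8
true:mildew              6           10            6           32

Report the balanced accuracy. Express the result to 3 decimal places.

0.689

Balanced accuracy = mean of per-class recall.
  rust: recall = 13/16 = 0.8125
  mosaic: recall = 37/46 = 0.8043
  healthy: recall = 23/42 = 0.5476
  mildew: recall = 32/54 = 0.5926
Mean = (0.8125 + 0.8043 + 0.5476 + 0.5926) / 4 = 0.689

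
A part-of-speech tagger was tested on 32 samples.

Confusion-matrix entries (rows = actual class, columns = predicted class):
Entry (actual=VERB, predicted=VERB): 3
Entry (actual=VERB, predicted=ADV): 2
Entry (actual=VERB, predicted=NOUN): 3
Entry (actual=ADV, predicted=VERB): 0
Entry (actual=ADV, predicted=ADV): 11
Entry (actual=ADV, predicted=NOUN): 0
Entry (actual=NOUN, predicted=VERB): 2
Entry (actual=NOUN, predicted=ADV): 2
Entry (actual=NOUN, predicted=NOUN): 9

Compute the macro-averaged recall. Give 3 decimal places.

Per-class recall (TP/(TP+FN)):
  VERB: TP=3, FN=2+3=5 → 3/8 = 0.3750
  ADV: TP=11, FN=0+0=0 → 11/11 = 1.0000
  NOUN: TP=9, FN=2+2=4 → 9/13 = 0.6923
Macro-recall = mean = (0.3750 + 1.0000 + 0.6923) / 3 = 0.689

0.689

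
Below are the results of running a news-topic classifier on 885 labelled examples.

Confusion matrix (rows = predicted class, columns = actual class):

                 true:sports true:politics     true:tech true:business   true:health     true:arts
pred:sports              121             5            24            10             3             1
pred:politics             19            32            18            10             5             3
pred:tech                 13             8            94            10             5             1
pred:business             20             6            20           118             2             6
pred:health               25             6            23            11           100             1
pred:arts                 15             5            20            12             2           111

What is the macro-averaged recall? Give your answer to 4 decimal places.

0.6673

Per-class recall (TP/(TP+FN)):
  sports: TP=121, FN=19+13+20+25+15=92 → 121/213 = 0.56808
  politics: TP=32, FN=5+8+6+6+5=30 → 32/62 = 0.51613
  tech: TP=94, FN=24+18+20+23+20=105 → 94/199 = 0.47236
  business: TP=118, FN=10+10+10+11+12=53 → 118/171 = 0.69006
  health: TP=100, FN=3+5+5+2+2=17 → 100/117 = 0.85470
  arts: TP=111, FN=1+3+1+6+1=12 → 111/123 = 0.90244
Macro-recall = mean = (0.56808 + 0.51613 + 0.47236 + 0.69006 + 0.85470 + 0.90244) / 6 = 0.6673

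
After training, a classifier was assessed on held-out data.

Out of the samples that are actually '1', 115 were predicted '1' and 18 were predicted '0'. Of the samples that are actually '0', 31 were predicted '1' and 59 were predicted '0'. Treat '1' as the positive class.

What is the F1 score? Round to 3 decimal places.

Precision = TP/(TP+FP) = 115/146 = 0.7877
Recall = TP/(TP+FN) = 115/133 = 0.8647
F1 = 2·TP/(2·TP+FP+FN) = 230/279 = 0.824

0.824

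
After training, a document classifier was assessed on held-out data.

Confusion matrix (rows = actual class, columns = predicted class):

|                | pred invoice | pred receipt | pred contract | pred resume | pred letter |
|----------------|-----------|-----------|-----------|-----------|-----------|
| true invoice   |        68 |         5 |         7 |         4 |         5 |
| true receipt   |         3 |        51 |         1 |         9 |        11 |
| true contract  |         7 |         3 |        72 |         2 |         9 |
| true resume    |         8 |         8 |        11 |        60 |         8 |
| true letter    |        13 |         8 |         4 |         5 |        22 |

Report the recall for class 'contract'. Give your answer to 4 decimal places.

0.7742

One-vs-rest for 'contract': TP = diagonal; FP = other classes predicted 'contract'; FN = 'contract' predicted as other.
recall = TP/(TP+FN).
contract: TP=72, FN=7+3+2+9=21 → 72/93 = 0.77419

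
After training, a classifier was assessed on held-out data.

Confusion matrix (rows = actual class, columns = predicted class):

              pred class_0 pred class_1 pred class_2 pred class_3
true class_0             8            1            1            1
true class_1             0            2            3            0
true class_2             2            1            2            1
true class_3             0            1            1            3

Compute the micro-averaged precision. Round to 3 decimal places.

Micro-averaging pools counts across classes: ΣTP=15, ΣFP=12, ΣFN=12.
Micro-precision = TP/(TP+FP) on pooled counts = 0.556 (equals overall accuracy in single-label multiclass).

0.556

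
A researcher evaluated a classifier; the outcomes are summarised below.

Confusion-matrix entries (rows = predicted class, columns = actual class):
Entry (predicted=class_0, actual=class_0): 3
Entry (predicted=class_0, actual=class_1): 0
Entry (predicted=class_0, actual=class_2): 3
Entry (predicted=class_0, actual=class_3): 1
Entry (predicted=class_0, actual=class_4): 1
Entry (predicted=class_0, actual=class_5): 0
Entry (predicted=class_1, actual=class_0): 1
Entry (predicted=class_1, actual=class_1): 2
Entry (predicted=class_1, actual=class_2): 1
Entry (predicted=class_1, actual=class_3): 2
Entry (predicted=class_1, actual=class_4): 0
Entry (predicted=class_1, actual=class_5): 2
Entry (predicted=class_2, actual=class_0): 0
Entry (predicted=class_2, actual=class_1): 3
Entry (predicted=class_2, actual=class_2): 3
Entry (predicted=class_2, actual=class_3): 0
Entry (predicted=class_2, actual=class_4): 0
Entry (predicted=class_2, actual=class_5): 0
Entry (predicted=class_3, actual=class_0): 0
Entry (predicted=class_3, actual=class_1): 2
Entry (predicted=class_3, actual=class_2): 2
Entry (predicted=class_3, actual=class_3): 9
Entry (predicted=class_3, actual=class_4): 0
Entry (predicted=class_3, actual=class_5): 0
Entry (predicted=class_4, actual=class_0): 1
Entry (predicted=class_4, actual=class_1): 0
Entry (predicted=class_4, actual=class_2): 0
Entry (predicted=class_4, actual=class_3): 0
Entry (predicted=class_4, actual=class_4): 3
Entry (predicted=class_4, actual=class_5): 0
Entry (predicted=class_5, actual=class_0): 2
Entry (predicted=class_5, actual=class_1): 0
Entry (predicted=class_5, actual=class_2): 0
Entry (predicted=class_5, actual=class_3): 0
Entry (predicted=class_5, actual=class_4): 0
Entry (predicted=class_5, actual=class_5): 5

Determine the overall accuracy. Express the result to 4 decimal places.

0.5435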